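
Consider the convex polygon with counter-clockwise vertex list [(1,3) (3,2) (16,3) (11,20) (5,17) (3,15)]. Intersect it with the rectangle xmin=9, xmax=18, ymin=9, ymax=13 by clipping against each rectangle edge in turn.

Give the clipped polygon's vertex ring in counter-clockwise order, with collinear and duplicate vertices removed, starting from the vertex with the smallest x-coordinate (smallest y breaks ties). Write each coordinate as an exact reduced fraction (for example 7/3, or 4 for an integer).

Clipped polygon: [(9,9) (242/17,9) (222/17,13) (9,13)]

1. After x ≥ 9: [(9,32/13) (16,3) (11,20) (9,19)]
2. After x ≤ 18: [(9,32/13) (16,3) (11,20) (9,19)]
3. After y ≥ 9: [(9,9) (242/17,9) (11,20) (9,19)]
4. After y ≤ 13: [(9,13) (9,9) (242/17,9) (222/17,13)]
5. Canonical ring: [(9,9) (242/17,9) (222/17,13) (9,13)]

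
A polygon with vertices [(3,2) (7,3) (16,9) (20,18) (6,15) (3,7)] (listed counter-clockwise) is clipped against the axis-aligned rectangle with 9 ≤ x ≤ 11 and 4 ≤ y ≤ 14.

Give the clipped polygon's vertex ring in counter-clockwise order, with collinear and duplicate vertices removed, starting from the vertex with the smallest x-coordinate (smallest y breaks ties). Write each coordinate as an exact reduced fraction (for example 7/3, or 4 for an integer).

Clipped polygon: [(9,13/3) (11,17/3) (11,14) (9,14)]

1. After x ≥ 9: [(9,13/3) (16,9) (20,18) (9,219/14)]
2. After x ≤ 11: [(9,13/3) (11,17/3) (11,225/14) (9,219/14)]
3. After y ≥ 4: [(9,13/3) (11,17/3) (11,225/14) (9,219/14)]
4. After y ≤ 14: [(9,14) (9,13/3) (11,17/3) (11,14)]
5. Canonical ring: [(9,13/3) (11,17/3) (11,14) (9,14)]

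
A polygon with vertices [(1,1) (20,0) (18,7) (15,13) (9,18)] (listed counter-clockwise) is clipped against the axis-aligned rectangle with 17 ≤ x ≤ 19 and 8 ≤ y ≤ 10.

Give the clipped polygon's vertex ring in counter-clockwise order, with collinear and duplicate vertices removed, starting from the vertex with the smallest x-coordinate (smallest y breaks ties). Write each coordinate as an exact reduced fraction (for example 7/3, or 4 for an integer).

Clipped polygon: [(17,8) (35/2,8) (17,9)]

1. After x ≥ 17: [(17,3/19) (20,0) (18,7) (17,9)]
2. After x ≤ 19: [(17,3/19) (19,1/19) (19,7/2) (18,7) (17,9)]
3. After y ≥ 8: [(17,8) (35/2,8) (17,9)]
4. After y ≤ 10: [(17,8) (35/2,8) (17,9)]
5. Canonical ring: [(17,8) (35/2,8) (17,9)]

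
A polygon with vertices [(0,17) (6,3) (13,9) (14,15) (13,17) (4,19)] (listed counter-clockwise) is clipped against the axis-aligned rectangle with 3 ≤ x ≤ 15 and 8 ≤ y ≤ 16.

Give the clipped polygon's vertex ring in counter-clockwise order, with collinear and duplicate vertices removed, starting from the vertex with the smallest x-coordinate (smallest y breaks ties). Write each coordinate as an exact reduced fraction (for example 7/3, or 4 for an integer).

1. After x ≥ 3: [(3,37/2) (3,10) (6,3) (13,9) (14,15) (13,17) (4,19)]
2. After x ≤ 15: [(3,37/2) (3,10) (6,3) (13,9) (14,15) (13,17) (4,19)]
3. After y ≥ 8: [(3,37/2) (3,10) (27/7,8) (71/6,8) (13,9) (14,15) (13,17) (4,19)]
4. After y ≤ 16: [(3,16) (3,10) (27/7,8) (71/6,8) (13,9) (14,15) (27/2,16)]
5. Canonical ring: [(3,10) (27/7,8) (71/6,8) (13,9) (14,15) (27/2,16) (3,16)]

Clipped polygon: [(3,10) (27/7,8) (71/6,8) (13,9) (14,15) (27/2,16) (3,16)]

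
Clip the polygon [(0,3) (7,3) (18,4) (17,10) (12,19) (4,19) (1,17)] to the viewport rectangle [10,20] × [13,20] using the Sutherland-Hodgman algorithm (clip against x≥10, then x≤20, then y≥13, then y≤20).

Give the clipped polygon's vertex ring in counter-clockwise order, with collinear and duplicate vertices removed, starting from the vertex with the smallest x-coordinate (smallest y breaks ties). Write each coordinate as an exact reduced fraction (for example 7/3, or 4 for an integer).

1. After x ≥ 10: [(10,36/11) (18,4) (17,10) (12,19) (10,19)]
2. After x ≤ 20: [(10,36/11) (18,4) (17,10) (12,19) (10,19)]
3. After y ≥ 13: [(10,13) (46/3,13) (12,19) (10,19)]
4. After y ≤ 20: [(10,13) (46/3,13) (12,19) (10,19)]
5. Canonical ring: [(10,13) (46/3,13) (12,19) (10,19)]

Clipped polygon: [(10,13) (46/3,13) (12,19) (10,19)]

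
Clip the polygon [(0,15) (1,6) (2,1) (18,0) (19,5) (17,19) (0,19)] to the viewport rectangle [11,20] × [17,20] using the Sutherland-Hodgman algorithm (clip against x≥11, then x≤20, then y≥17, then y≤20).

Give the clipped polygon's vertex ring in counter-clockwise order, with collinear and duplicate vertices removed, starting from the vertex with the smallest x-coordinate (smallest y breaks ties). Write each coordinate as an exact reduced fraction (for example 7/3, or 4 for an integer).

1. After x ≥ 11: [(11,7/16) (18,0) (19,5) (17,19) (11,19)]
2. After x ≤ 20: [(11,7/16) (18,0) (19,5) (17,19) (11,19)]
3. After y ≥ 17: [(11,17) (121/7,17) (17,19) (11,19)]
4. After y ≤ 20: [(11,17) (121/7,17) (17,19) (11,19)]
5. Canonical ring: [(11,17) (121/7,17) (17,19) (11,19)]

Clipped polygon: [(11,17) (121/7,17) (17,19) (11,19)]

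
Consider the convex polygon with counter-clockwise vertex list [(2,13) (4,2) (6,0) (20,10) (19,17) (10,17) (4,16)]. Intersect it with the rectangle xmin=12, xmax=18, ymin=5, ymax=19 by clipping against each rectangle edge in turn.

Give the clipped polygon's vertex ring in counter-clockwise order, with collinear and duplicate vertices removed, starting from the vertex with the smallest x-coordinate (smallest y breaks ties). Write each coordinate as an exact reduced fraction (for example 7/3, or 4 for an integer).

Clipped polygon: [(12,5) (13,5) (18,60/7) (18,17) (12,17)]

1. After x ≥ 12: [(12,30/7) (20,10) (19,17) (12,17)]
2. After x ≤ 18: [(12,30/7) (18,60/7) (18,17) (12,17)]
3. After y ≥ 5: [(12,5) (13,5) (18,60/7) (18,17) (12,17)]
4. After y ≤ 19: [(12,5) (13,5) (18,60/7) (18,17) (12,17)]
5. Canonical ring: [(12,5) (13,5) (18,60/7) (18,17) (12,17)]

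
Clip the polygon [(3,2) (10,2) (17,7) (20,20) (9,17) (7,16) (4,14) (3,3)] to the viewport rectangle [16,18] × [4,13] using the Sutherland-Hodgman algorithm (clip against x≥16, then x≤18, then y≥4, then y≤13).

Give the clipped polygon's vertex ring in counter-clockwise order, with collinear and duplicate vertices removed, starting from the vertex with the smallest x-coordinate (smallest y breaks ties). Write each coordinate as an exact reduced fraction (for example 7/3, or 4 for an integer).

Clipped polygon: [(16,44/7) (17,7) (18,34/3) (18,13) (16,13)]

1. After x ≥ 16: [(16,44/7) (17,7) (20,20) (16,208/11)]
2. After x ≤ 18: [(16,44/7) (17,7) (18,34/3) (18,214/11) (16,208/11)]
3. After y ≥ 4: [(16,44/7) (17,7) (18,34/3) (18,214/11) (16,208/11)]
4. After y ≤ 13: [(16,13) (16,44/7) (17,7) (18,34/3) (18,13)]
5. Canonical ring: [(16,44/7) (17,7) (18,34/3) (18,13) (16,13)]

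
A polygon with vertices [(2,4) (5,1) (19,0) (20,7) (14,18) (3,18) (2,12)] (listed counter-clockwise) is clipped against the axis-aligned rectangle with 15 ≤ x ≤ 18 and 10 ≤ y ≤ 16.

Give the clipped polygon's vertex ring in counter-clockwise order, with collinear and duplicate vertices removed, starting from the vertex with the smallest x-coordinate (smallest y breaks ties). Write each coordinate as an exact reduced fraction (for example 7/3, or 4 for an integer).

Clipped polygon: [(15,10) (18,10) (18,32/3) (166/11,16) (15,16)]

1. After x ≥ 15: [(15,2/7) (19,0) (20,7) (15,97/6)]
2. After x ≤ 18: [(15,2/7) (18,1/14) (18,32/3) (15,97/6)]
3. After y ≥ 10: [(15,10) (18,10) (18,32/3) (15,97/6)]
4. After y ≤ 16: [(15,16) (15,10) (18,10) (18,32/3) (166/11,16)]
5. Canonical ring: [(15,10) (18,10) (18,32/3) (166/11,16) (15,16)]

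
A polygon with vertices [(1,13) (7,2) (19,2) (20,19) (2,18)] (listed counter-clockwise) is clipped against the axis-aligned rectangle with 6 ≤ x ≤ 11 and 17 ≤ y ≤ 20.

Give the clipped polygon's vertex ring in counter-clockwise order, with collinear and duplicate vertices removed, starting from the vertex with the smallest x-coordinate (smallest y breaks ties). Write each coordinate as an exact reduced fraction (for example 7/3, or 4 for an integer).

1. After x ≥ 6: [(6,23/6) (7,2) (19,2) (20,19) (6,164/9)]
2. After x ≤ 11: [(6,23/6) (7,2) (11,2) (11,37/2) (6,164/9)]
3. After y ≥ 17: [(6,17) (11,17) (11,37/2) (6,164/9)]
4. After y ≤ 20: [(6,17) (11,17) (11,37/2) (6,164/9)]
5. Canonical ring: [(6,17) (11,17) (11,37/2) (6,164/9)]

Clipped polygon: [(6,17) (11,17) (11,37/2) (6,164/9)]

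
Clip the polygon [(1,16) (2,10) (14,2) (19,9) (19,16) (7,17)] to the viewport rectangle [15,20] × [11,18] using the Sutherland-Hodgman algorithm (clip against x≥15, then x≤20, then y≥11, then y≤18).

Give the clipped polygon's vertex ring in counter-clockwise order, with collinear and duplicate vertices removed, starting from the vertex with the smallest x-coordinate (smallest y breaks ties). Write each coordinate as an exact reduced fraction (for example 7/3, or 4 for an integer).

Clipped polygon: [(15,11) (19,11) (19,16) (15,49/3)]

1. After x ≥ 15: [(15,17/5) (19,9) (19,16) (15,49/3)]
2. After x ≤ 20: [(15,17/5) (19,9) (19,16) (15,49/3)]
3. After y ≥ 11: [(15,11) (19,11) (19,16) (15,49/3)]
4. After y ≤ 18: [(15,11) (19,11) (19,16) (15,49/3)]
5. Canonical ring: [(15,11) (19,11) (19,16) (15,49/3)]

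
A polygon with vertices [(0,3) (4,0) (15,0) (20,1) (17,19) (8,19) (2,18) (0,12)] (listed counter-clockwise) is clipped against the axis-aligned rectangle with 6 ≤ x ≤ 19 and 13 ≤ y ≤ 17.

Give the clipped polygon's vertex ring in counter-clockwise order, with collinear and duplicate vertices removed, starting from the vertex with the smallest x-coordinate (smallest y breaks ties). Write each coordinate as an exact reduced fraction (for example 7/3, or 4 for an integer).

Clipped polygon: [(6,13) (18,13) (52/3,17) (6,17)]

1. After x ≥ 6: [(6,0) (15,0) (20,1) (17,19) (8,19) (6,56/3)]
2. After x ≤ 19: [(6,0) (15,0) (19,4/5) (19,7) (17,19) (8,19) (6,56/3)]
3. After y ≥ 13: [(6,13) (18,13) (17,19) (8,19) (6,56/3)]
4. After y ≤ 17: [(6,17) (6,13) (18,13) (52/3,17)]
5. Canonical ring: [(6,13) (18,13) (52/3,17) (6,17)]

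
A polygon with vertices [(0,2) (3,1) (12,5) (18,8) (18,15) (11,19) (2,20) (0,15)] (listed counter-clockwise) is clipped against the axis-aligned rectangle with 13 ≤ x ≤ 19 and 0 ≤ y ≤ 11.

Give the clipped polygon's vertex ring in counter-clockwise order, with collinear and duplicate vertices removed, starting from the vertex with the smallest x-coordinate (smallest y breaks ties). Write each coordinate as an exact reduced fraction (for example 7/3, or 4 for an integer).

1. After x ≥ 13: [(13,11/2) (18,8) (18,15) (13,125/7)]
2. After x ≤ 19: [(13,11/2) (18,8) (18,15) (13,125/7)]
3. After y ≥ 0: [(13,11/2) (18,8) (18,15) (13,125/7)]
4. After y ≤ 11: [(13,11) (13,11/2) (18,8) (18,11)]
5. Canonical ring: [(13,11/2) (18,8) (18,11) (13,11)]

Clipped polygon: [(13,11/2) (18,8) (18,11) (13,11)]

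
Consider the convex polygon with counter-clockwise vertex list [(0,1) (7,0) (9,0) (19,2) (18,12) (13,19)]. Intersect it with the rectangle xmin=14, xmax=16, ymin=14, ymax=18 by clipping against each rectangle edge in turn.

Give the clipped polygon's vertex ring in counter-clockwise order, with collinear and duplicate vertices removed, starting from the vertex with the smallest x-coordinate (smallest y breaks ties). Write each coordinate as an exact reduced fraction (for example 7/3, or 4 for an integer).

1. After x ≥ 14: [(14,1) (19,2) (18,12) (14,88/5)]
2. After x ≤ 16: [(14,1) (16,7/5) (16,74/5) (14,88/5)]
3. After y ≥ 14: [(14,14) (16,14) (16,74/5) (14,88/5)]
4. After y ≤ 18: [(14,14) (16,14) (16,74/5) (14,88/5)]
5. Canonical ring: [(14,14) (16,14) (16,74/5) (14,88/5)]

Clipped polygon: [(14,14) (16,14) (16,74/5) (14,88/5)]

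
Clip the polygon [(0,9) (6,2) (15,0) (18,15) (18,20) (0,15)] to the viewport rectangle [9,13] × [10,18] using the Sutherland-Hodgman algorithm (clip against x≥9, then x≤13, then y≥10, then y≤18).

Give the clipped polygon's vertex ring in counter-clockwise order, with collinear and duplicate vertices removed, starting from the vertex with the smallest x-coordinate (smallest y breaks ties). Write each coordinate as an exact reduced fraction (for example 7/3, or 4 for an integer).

1. After x ≥ 9: [(9,4/3) (15,0) (18,15) (18,20) (9,35/2)]
2. After x ≤ 13: [(9,4/3) (13,4/9) (13,335/18) (9,35/2)]
3. After y ≥ 10: [(9,10) (13,10) (13,335/18) (9,35/2)]
4. After y ≤ 18: [(9,10) (13,10) (13,18) (54/5,18) (9,35/2)]
5. Canonical ring: [(9,10) (13,10) (13,18) (54/5,18) (9,35/2)]

Clipped polygon: [(9,10) (13,10) (13,18) (54/5,18) (9,35/2)]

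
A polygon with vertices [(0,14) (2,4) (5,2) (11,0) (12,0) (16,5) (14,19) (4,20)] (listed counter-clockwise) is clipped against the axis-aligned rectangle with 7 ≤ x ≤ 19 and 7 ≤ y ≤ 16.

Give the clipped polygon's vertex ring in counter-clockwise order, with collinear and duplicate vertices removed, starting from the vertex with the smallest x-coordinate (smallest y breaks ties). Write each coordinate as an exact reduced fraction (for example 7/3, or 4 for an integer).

Clipped polygon: [(7,7) (110/7,7) (101/7,16) (7,16)]

1. After x ≥ 7: [(7,4/3) (11,0) (12,0) (16,5) (14,19) (7,197/10)]
2. After x ≤ 19: [(7,4/3) (11,0) (12,0) (16,5) (14,19) (7,197/10)]
3. After y ≥ 7: [(7,7) (110/7,7) (14,19) (7,197/10)]
4. After y ≤ 16: [(7,16) (7,7) (110/7,7) (101/7,16)]
5. Canonical ring: [(7,7) (110/7,7) (101/7,16) (7,16)]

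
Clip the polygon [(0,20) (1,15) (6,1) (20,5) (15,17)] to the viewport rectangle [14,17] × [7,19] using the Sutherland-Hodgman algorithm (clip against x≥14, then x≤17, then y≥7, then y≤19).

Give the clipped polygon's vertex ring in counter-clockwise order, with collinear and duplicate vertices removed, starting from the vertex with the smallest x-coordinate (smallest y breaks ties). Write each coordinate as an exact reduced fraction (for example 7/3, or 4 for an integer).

Clipped polygon: [(14,7) (17,7) (17,61/5) (15,17) (14,86/5)]

1. After x ≥ 14: [(14,86/5) (14,23/7) (20,5) (15,17)]
2. After x ≤ 17: [(14,86/5) (14,23/7) (17,29/7) (17,61/5) (15,17)]
3. After y ≥ 7: [(14,86/5) (14,7) (17,7) (17,61/5) (15,17)]
4. After y ≤ 19: [(14,86/5) (14,7) (17,7) (17,61/5) (15,17)]
5. Canonical ring: [(14,7) (17,7) (17,61/5) (15,17) (14,86/5)]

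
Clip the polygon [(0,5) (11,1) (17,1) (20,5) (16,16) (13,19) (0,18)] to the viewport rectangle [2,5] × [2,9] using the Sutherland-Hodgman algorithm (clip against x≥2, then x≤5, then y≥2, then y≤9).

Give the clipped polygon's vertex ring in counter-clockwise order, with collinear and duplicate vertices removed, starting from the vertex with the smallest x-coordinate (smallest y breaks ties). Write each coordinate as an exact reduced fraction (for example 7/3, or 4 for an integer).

Clipped polygon: [(2,47/11) (5,35/11) (5,9) (2,9)]

1. After x ≥ 2: [(2,47/11) (11,1) (17,1) (20,5) (16,16) (13,19) (2,236/13)]
2. After x ≤ 5: [(2,47/11) (5,35/11) (5,239/13) (2,236/13)]
3. After y ≥ 2: [(2,47/11) (5,35/11) (5,239/13) (2,236/13)]
4. After y ≤ 9: [(2,9) (2,47/11) (5,35/11) (5,9)]
5. Canonical ring: [(2,47/11) (5,35/11) (5,9) (2,9)]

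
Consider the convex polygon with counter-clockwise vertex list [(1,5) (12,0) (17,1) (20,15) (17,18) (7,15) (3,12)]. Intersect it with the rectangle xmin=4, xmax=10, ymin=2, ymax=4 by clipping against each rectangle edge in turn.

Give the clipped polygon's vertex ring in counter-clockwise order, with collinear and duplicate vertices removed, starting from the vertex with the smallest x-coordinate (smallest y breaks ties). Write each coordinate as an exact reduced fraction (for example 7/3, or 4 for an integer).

1. After x ≥ 4: [(4,40/11) (12,0) (17,1) (20,15) (17,18) (7,15) (4,51/4)]
2. After x ≤ 10: [(4,40/11) (10,10/11) (10,159/10) (7,15) (4,51/4)]
3. After y ≥ 2: [(4,40/11) (38/5,2) (10,2) (10,159/10) (7,15) (4,51/4)]
4. After y ≤ 4: [(4,4) (4,40/11) (38/5,2) (10,2) (10,4)]
5. Canonical ring: [(4,40/11) (38/5,2) (10,2) (10,4) (4,4)]

Clipped polygon: [(4,40/11) (38/5,2) (10,2) (10,4) (4,4)]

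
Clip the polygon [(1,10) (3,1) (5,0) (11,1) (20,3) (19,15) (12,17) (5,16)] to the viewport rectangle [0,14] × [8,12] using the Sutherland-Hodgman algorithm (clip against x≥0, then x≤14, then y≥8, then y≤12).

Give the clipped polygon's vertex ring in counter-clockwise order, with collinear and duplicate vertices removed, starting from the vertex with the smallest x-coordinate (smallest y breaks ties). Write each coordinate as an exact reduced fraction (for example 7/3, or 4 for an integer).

1. After x ≥ 0: [(1,10) (3,1) (5,0) (11,1) (20,3) (19,15) (12,17) (5,16)]
2. After x ≤ 14: [(1,10) (3,1) (5,0) (11,1) (14,5/3) (14,115/7) (12,17) (5,16)]
3. After y ≥ 8: [(1,10) (13/9,8) (14,8) (14,115/7) (12,17) (5,16)]
4. After y ≤ 12: [(7/3,12) (1,10) (13/9,8) (14,8) (14,12)]
5. Canonical ring: [(1,10) (13/9,8) (14,8) (14,12) (7/3,12)]

Clipped polygon: [(1,10) (13/9,8) (14,8) (14,12) (7/3,12)]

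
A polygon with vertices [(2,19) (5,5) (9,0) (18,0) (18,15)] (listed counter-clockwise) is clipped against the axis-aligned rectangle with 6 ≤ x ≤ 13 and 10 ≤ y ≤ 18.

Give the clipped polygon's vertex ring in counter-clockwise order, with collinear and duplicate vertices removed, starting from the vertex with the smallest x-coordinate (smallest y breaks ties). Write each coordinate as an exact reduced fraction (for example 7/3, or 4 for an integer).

1. After x ≥ 6: [(6,18) (6,15/4) (9,0) (18,0) (18,15)]
2. After x ≤ 13: [(13,65/4) (6,18) (6,15/4) (9,0) (13,0)]
3. After y ≥ 10: [(13,10) (13,65/4) (6,18) (6,10)]
4. After y ≤ 18: [(13,10) (13,65/4) (6,18) (6,10)]
5. Canonical ring: [(6,10) (13,10) (13,65/4) (6,18)]

Clipped polygon: [(6,10) (13,10) (13,65/4) (6,18)]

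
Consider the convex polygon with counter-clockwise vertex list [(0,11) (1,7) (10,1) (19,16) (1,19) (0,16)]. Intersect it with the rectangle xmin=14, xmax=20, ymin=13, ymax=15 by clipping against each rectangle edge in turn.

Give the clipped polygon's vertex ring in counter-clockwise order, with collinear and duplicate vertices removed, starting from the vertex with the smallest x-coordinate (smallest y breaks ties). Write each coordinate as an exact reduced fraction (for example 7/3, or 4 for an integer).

Clipped polygon: [(14,13) (86/5,13) (92/5,15) (14,15)]

1. After x ≥ 14: [(14,23/3) (19,16) (14,101/6)]
2. After x ≤ 20: [(14,23/3) (19,16) (14,101/6)]
3. After y ≥ 13: [(14,13) (86/5,13) (19,16) (14,101/6)]
4. After y ≤ 15: [(14,15) (14,13) (86/5,13) (92/5,15)]
5. Canonical ring: [(14,13) (86/5,13) (92/5,15) (14,15)]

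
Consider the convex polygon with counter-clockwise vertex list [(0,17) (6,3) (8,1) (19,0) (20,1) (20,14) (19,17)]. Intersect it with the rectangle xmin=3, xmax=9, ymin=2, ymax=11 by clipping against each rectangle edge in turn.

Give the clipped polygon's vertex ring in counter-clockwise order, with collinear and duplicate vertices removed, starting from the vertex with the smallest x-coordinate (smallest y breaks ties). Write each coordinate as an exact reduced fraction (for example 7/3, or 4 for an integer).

1. After x ≥ 3: [(3,17) (3,10) (6,3) (8,1) (19,0) (20,1) (20,14) (19,17)]
2. After x ≤ 9: [(9,17) (3,17) (3,10) (6,3) (8,1) (9,10/11)]
3. After y ≥ 2: [(9,2) (9,17) (3,17) (3,10) (6,3) (7,2)]
4. After y ≤ 11: [(9,2) (9,11) (3,11) (3,10) (6,3) (7,2)]
5. Canonical ring: [(3,10) (6,3) (7,2) (9,2) (9,11) (3,11)]

Clipped polygon: [(3,10) (6,3) (7,2) (9,2) (9,11) (3,11)]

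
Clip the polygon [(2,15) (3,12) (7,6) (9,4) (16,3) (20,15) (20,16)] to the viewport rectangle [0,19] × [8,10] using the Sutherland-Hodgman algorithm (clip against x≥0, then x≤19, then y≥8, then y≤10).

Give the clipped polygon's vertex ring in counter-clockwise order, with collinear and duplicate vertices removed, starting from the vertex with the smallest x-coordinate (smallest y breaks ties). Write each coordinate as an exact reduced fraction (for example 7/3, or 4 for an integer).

Clipped polygon: [(13/3,10) (17/3,8) (53/3,8) (55/3,10)]

1. After x ≥ 0: [(2,15) (3,12) (7,6) (9,4) (16,3) (20,15) (20,16)]
2. After x ≤ 19: [(19,287/18) (2,15) (3,12) (7,6) (9,4) (16,3) (19,12)]
3. After y ≥ 8: [(19,287/18) (2,15) (3,12) (17/3,8) (53/3,8) (19,12)]
4. After y ≤ 10: [(13/3,10) (17/3,8) (53/3,8) (55/3,10)]
5. Canonical ring: [(13/3,10) (17/3,8) (53/3,8) (55/3,10)]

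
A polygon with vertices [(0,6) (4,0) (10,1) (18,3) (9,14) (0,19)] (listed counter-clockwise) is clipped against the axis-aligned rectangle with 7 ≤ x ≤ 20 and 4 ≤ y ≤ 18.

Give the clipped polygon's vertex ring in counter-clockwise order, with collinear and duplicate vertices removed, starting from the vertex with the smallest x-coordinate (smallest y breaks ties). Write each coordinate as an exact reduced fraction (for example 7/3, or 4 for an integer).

Clipped polygon: [(7,4) (189/11,4) (9,14) (7,136/9)]

1. After x ≥ 7: [(7,1/2) (10,1) (18,3) (9,14) (7,136/9)]
2. After x ≤ 20: [(7,1/2) (10,1) (18,3) (9,14) (7,136/9)]
3. After y ≥ 4: [(7,4) (189/11,4) (9,14) (7,136/9)]
4. After y ≤ 18: [(7,4) (189/11,4) (9,14) (7,136/9)]
5. Canonical ring: [(7,4) (189/11,4) (9,14) (7,136/9)]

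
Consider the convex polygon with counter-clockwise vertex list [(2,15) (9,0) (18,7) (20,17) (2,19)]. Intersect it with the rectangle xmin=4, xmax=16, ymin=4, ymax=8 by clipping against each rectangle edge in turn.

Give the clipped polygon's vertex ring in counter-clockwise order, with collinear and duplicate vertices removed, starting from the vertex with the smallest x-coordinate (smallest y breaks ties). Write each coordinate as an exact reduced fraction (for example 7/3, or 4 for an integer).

Clipped polygon: [(79/15,8) (107/15,4) (99/7,4) (16,49/9) (16,8)]

1. After x ≥ 4: [(4,75/7) (9,0) (18,7) (20,17) (4,169/9)]
2. After x ≤ 16: [(4,75/7) (9,0) (16,49/9) (16,157/9) (4,169/9)]
3. After y ≥ 4: [(4,75/7) (107/15,4) (99/7,4) (16,49/9) (16,157/9) (4,169/9)]
4. After y ≤ 8: [(79/15,8) (107/15,4) (99/7,4) (16,49/9) (16,8)]
5. Canonical ring: [(79/15,8) (107/15,4) (99/7,4) (16,49/9) (16,8)]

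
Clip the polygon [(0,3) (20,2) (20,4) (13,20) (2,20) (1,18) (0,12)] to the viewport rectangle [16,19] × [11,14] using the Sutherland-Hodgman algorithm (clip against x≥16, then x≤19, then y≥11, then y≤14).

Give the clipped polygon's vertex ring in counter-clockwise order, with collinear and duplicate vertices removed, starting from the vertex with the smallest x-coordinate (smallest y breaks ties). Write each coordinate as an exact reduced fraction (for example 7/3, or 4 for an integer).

1. After x ≥ 16: [(16,11/5) (20,2) (20,4) (16,92/7)]
2. After x ≤ 19: [(16,11/5) (19,41/20) (19,44/7) (16,92/7)]
3. After y ≥ 11: [(16,11) (271/16,11) (16,92/7)]
4. After y ≤ 14: [(16,11) (271/16,11) (16,92/7)]
5. Canonical ring: [(16,11) (271/16,11) (16,92/7)]

Clipped polygon: [(16,11) (271/16,11) (16,92/7)]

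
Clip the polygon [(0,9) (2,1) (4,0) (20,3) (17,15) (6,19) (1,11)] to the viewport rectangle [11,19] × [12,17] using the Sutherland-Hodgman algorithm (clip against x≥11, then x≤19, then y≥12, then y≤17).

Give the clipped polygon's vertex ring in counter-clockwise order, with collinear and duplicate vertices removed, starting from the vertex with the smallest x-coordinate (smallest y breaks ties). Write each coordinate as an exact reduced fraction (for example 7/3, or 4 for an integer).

1. After x ≥ 11: [(11,21/16) (20,3) (17,15) (11,189/11)]
2. After x ≤ 19: [(11,21/16) (19,45/16) (19,7) (17,15) (11,189/11)]
3. After y ≥ 12: [(11,12) (71/4,12) (17,15) (11,189/11)]
4. After y ≤ 17: [(11,17) (11,12) (71/4,12) (17,15) (23/2,17)]
5. Canonical ring: [(11,12) (71/4,12) (17,15) (23/2,17) (11,17)]

Clipped polygon: [(11,12) (71/4,12) (17,15) (23/2,17) (11,17)]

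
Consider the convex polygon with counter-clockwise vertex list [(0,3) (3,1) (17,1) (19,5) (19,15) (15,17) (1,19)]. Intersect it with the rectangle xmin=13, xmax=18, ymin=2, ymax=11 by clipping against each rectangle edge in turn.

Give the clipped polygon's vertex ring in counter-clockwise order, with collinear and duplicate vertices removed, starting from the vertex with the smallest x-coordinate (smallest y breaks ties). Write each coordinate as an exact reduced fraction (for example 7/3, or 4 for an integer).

Clipped polygon: [(13,2) (35/2,2) (18,3) (18,11) (13,11)]

1. After x ≥ 13: [(13,1) (17,1) (19,5) (19,15) (15,17) (13,121/7)]
2. After x ≤ 18: [(13,1) (17,1) (18,3) (18,31/2) (15,17) (13,121/7)]
3. After y ≥ 2: [(13,2) (35/2,2) (18,3) (18,31/2) (15,17) (13,121/7)]
4. After y ≤ 11: [(13,11) (13,2) (35/2,2) (18,3) (18,11)]
5. Canonical ring: [(13,2) (35/2,2) (18,3) (18,11) (13,11)]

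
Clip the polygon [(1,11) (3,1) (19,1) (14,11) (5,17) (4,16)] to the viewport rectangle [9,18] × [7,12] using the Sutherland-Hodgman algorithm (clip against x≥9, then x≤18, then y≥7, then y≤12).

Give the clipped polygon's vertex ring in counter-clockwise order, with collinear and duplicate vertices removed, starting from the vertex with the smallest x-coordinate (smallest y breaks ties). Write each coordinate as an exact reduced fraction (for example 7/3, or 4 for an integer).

1. After x ≥ 9: [(9,1) (19,1) (14,11) (9,43/3)]
2. After x ≤ 18: [(9,1) (18,1) (18,3) (14,11) (9,43/3)]
3. After y ≥ 7: [(9,7) (16,7) (14,11) (9,43/3)]
4. After y ≤ 12: [(9,12) (9,7) (16,7) (14,11) (25/2,12)]
5. Canonical ring: [(9,7) (16,7) (14,11) (25/2,12) (9,12)]

Clipped polygon: [(9,7) (16,7) (14,11) (25/2,12) (9,12)]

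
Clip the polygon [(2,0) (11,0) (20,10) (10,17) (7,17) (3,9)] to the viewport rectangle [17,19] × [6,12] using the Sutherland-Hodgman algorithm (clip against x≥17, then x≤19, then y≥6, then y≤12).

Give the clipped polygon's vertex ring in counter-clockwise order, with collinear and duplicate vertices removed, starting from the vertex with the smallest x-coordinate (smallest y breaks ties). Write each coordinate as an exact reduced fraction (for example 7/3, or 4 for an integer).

1. After x ≥ 17: [(17,20/3) (20,10) (17,121/10)]
2. After x ≤ 19: [(17,20/3) (19,80/9) (19,107/10) (17,121/10)]
3. After y ≥ 6: [(17,20/3) (19,80/9) (19,107/10) (17,121/10)]
4. After y ≤ 12: [(17,12) (17,20/3) (19,80/9) (19,107/10) (120/7,12)]
5. Canonical ring: [(17,20/3) (19,80/9) (19,107/10) (120/7,12) (17,12)]

Clipped polygon: [(17,20/3) (19,80/9) (19,107/10) (120/7,12) (17,12)]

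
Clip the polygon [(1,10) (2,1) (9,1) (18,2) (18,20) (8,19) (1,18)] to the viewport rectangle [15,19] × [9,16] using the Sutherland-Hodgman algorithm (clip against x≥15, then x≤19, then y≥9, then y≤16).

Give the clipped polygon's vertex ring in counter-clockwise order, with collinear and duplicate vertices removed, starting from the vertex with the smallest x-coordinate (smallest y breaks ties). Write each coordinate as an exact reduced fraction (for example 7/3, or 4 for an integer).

1. After x ≥ 15: [(15,5/3) (18,2) (18,20) (15,197/10)]
2. After x ≤ 19: [(15,5/3) (18,2) (18,20) (15,197/10)]
3. After y ≥ 9: [(15,9) (18,9) (18,20) (15,197/10)]
4. After y ≤ 16: [(15,16) (15,9) (18,9) (18,16)]
5. Canonical ring: [(15,9) (18,9) (18,16) (15,16)]

Clipped polygon: [(15,9) (18,9) (18,16) (15,16)]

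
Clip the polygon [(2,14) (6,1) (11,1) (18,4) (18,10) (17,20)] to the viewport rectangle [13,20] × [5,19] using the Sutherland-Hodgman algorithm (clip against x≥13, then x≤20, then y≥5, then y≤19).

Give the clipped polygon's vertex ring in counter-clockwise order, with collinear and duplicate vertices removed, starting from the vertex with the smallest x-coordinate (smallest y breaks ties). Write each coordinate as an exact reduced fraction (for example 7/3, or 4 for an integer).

1. After x ≥ 13: [(13,92/5) (13,13/7) (18,4) (18,10) (17,20)]
2. After x ≤ 20: [(13,92/5) (13,13/7) (18,4) (18,10) (17,20)]
3. After y ≥ 5: [(13,92/5) (13,5) (18,5) (18,10) (17,20)]
4. After y ≤ 19: [(29/2,19) (13,92/5) (13,5) (18,5) (18,10) (171/10,19)]
5. Canonical ring: [(13,5) (18,5) (18,10) (171/10,19) (29/2,19) (13,92/5)]

Clipped polygon: [(13,5) (18,5) (18,10) (171/10,19) (29/2,19) (13,92/5)]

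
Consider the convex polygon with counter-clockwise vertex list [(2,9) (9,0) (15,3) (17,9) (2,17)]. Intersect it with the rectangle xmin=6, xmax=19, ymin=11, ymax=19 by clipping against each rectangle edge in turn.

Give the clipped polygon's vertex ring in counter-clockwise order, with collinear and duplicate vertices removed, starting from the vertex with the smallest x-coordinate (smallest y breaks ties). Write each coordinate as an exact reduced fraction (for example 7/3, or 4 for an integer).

1. After x ≥ 6: [(6,27/7) (9,0) (15,3) (17,9) (6,223/15)]
2. After x ≤ 19: [(6,27/7) (9,0) (15,3) (17,9) (6,223/15)]
3. After y ≥ 11: [(6,11) (53/4,11) (6,223/15)]
4. After y ≤ 19: [(6,11) (53/4,11) (6,223/15)]
5. Canonical ring: [(6,11) (53/4,11) (6,223/15)]

Clipped polygon: [(6,11) (53/4,11) (6,223/15)]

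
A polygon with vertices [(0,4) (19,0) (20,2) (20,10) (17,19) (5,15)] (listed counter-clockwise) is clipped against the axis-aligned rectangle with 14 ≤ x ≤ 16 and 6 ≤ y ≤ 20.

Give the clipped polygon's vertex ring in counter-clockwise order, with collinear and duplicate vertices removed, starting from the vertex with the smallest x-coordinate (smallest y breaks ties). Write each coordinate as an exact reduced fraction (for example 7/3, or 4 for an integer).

1. After x ≥ 14: [(14,20/19) (19,0) (20,2) (20,10) (17,19) (14,18)]
2. After x ≤ 16: [(14,20/19) (16,12/19) (16,56/3) (14,18)]
3. After y ≥ 6: [(14,6) (16,6) (16,56/3) (14,18)]
4. After y ≤ 20: [(14,6) (16,6) (16,56/3) (14,18)]
5. Canonical ring: [(14,6) (16,6) (16,56/3) (14,18)]

Clipped polygon: [(14,6) (16,6) (16,56/3) (14,18)]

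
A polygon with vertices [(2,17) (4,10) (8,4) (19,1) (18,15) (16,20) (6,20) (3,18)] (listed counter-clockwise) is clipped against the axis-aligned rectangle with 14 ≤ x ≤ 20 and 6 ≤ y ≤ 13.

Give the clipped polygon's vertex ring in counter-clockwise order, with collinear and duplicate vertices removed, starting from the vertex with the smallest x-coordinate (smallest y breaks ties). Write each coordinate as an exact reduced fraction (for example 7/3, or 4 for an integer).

1. After x ≥ 14: [(14,26/11) (19,1) (18,15) (16,20) (14,20)]
2. After x ≤ 20: [(14,26/11) (19,1) (18,15) (16,20) (14,20)]
3. After y ≥ 6: [(14,6) (261/14,6) (18,15) (16,20) (14,20)]
4. After y ≤ 13: [(14,13) (14,6) (261/14,6) (127/7,13)]
5. Canonical ring: [(14,6) (261/14,6) (127/7,13) (14,13)]

Clipped polygon: [(14,6) (261/14,6) (127/7,13) (14,13)]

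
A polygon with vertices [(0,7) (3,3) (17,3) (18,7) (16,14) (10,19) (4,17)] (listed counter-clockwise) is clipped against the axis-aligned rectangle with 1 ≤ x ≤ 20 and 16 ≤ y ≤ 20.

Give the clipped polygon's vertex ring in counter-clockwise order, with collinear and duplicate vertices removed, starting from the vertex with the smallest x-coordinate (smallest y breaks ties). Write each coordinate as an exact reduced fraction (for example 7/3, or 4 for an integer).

Clipped polygon: [(18/5,16) (68/5,16) (10,19) (4,17)]

1. After x ≥ 1: [(1,19/2) (1,17/3) (3,3) (17,3) (18,7) (16,14) (10,19) (4,17)]
2. After x ≤ 20: [(1,19/2) (1,17/3) (3,3) (17,3) (18,7) (16,14) (10,19) (4,17)]
3. After y ≥ 16: [(18/5,16) (68/5,16) (10,19) (4,17)]
4. After y ≤ 20: [(18/5,16) (68/5,16) (10,19) (4,17)]
5. Canonical ring: [(18/5,16) (68/5,16) (10,19) (4,17)]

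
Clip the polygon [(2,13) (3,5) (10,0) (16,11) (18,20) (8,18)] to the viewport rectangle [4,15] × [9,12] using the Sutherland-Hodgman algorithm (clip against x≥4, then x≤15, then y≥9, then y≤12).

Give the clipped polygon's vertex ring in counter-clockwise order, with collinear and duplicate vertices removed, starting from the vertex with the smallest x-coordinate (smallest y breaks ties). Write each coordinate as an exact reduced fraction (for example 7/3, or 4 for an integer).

1. After x ≥ 4: [(4,44/3) (4,30/7) (10,0) (16,11) (18,20) (8,18)]
2. After x ≤ 15: [(4,44/3) (4,30/7) (10,0) (15,55/6) (15,97/5) (8,18)]
3. After y ≥ 9: [(4,44/3) (4,9) (164/11,9) (15,55/6) (15,97/5) (8,18)]
4. After y ≤ 12: [(4,12) (4,9) (164/11,9) (15,55/6) (15,12)]
5. Canonical ring: [(4,9) (164/11,9) (15,55/6) (15,12) (4,12)]

Clipped polygon: [(4,9) (164/11,9) (15,55/6) (15,12) (4,12)]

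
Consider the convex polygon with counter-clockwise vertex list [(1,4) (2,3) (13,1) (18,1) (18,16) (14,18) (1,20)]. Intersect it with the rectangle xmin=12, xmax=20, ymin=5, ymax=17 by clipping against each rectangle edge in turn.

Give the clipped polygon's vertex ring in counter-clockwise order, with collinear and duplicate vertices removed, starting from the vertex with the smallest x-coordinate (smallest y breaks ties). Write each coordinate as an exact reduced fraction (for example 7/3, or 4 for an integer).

1. After x ≥ 12: [(12,13/11) (13,1) (18,1) (18,16) (14,18) (12,238/13)]
2. After x ≤ 20: [(12,13/11) (13,1) (18,1) (18,16) (14,18) (12,238/13)]
3. After y ≥ 5: [(12,5) (18,5) (18,16) (14,18) (12,238/13)]
4. After y ≤ 17: [(12,17) (12,5) (18,5) (18,16) (16,17)]
5. Canonical ring: [(12,5) (18,5) (18,16) (16,17) (12,17)]

Clipped polygon: [(12,5) (18,5) (18,16) (16,17) (12,17)]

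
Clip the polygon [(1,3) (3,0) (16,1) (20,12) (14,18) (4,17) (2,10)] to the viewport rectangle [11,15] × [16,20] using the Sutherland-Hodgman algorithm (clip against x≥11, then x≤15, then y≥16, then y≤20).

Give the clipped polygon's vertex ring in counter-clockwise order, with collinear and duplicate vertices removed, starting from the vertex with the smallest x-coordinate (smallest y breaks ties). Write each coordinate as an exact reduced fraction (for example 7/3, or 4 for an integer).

1. After x ≥ 11: [(11,8/13) (16,1) (20,12) (14,18) (11,177/10)]
2. After x ≤ 15: [(11,8/13) (15,12/13) (15,17) (14,18) (11,177/10)]
3. After y ≥ 16: [(11,16) (15,16) (15,17) (14,18) (11,177/10)]
4. After y ≤ 20: [(11,16) (15,16) (15,17) (14,18) (11,177/10)]
5. Canonical ring: [(11,16) (15,16) (15,17) (14,18) (11,177/10)]

Clipped polygon: [(11,16) (15,16) (15,17) (14,18) (11,177/10)]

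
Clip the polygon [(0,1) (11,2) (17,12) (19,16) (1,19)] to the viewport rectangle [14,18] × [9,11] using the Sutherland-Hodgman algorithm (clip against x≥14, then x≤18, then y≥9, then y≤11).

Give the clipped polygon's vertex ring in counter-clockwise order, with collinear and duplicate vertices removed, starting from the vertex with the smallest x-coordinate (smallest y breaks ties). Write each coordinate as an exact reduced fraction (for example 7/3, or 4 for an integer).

Clipped polygon: [(14,9) (76/5,9) (82/5,11) (14,11)]

1. After x ≥ 14: [(14,7) (17,12) (19,16) (14,101/6)]
2. After x ≤ 18: [(14,7) (17,12) (18,14) (18,97/6) (14,101/6)]
3. After y ≥ 9: [(14,9) (76/5,9) (17,12) (18,14) (18,97/6) (14,101/6)]
4. After y ≤ 11: [(14,11) (14,9) (76/5,9) (82/5,11)]
5. Canonical ring: [(14,9) (76/5,9) (82/5,11) (14,11)]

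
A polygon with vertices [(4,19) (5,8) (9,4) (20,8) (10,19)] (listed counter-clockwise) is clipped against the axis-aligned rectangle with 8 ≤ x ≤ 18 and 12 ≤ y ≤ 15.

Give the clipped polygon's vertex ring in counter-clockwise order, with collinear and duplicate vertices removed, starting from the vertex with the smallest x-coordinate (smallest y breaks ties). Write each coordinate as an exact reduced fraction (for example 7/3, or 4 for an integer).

Clipped polygon: [(8,12) (180/11,12) (150/11,15) (8,15)]

1. After x ≥ 8: [(8,19) (8,5) (9,4) (20,8) (10,19)]
2. After x ≤ 18: [(8,19) (8,5) (9,4) (18,80/11) (18,51/5) (10,19)]
3. After y ≥ 12: [(8,19) (8,12) (180/11,12) (10,19)]
4. After y ≤ 15: [(8,15) (8,12) (180/11,12) (150/11,15)]
5. Canonical ring: [(8,12) (180/11,12) (150/11,15) (8,15)]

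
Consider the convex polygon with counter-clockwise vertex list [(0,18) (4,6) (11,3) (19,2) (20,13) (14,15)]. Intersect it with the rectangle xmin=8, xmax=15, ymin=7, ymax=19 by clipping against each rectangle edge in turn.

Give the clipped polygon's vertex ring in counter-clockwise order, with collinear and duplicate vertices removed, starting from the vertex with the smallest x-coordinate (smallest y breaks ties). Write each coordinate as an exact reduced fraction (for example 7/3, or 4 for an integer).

1. After x ≥ 8: [(8,114/7) (8,30/7) (11,3) (19,2) (20,13) (14,15)]
2. After x ≤ 15: [(8,114/7) (8,30/7) (11,3) (15,5/2) (15,44/3) (14,15)]
3. After y ≥ 7: [(8,114/7) (8,7) (15,7) (15,44/3) (14,15)]
4. After y ≤ 19: [(8,114/7) (8,7) (15,7) (15,44/3) (14,15)]
5. Canonical ring: [(8,7) (15,7) (15,44/3) (14,15) (8,114/7)]

Clipped polygon: [(8,7) (15,7) (15,44/3) (14,15) (8,114/7)]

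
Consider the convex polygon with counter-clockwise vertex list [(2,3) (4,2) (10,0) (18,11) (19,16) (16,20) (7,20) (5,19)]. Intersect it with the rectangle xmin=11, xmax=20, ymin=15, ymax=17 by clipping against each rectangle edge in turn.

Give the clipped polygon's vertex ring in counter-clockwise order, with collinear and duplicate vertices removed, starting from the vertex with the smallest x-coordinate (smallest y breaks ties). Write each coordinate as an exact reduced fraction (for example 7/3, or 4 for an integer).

Clipped polygon: [(11,15) (94/5,15) (19,16) (73/4,17) (11,17)]

1. After x ≥ 11: [(11,11/8) (18,11) (19,16) (16,20) (11,20)]
2. After x ≤ 20: [(11,11/8) (18,11) (19,16) (16,20) (11,20)]
3. After y ≥ 15: [(11,15) (94/5,15) (19,16) (16,20) (11,20)]
4. After y ≤ 17: [(11,17) (11,15) (94/5,15) (19,16) (73/4,17)]
5. Canonical ring: [(11,15) (94/5,15) (19,16) (73/4,17) (11,17)]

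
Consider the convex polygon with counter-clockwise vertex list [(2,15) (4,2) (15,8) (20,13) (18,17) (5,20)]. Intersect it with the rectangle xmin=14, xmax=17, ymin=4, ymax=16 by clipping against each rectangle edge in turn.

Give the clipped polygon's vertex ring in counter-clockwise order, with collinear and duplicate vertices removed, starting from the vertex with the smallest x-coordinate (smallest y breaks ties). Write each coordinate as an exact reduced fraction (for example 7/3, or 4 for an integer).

Clipped polygon: [(14,82/11) (15,8) (17,10) (17,16) (14,16)]

1. After x ≥ 14: [(14,82/11) (15,8) (20,13) (18,17) (14,233/13)]
2. After x ≤ 17: [(14,82/11) (15,8) (17,10) (17,224/13) (14,233/13)]
3. After y ≥ 4: [(14,82/11) (15,8) (17,10) (17,224/13) (14,233/13)]
4. After y ≤ 16: [(14,16) (14,82/11) (15,8) (17,10) (17,16)]
5. Canonical ring: [(14,82/11) (15,8) (17,10) (17,16) (14,16)]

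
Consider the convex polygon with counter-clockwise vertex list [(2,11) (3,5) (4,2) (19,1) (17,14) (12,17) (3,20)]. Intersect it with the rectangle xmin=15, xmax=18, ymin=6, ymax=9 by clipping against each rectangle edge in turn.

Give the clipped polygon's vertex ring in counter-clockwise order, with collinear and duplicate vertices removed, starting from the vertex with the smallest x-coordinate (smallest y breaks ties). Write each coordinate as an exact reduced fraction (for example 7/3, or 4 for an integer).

1. After x ≥ 15: [(15,19/15) (19,1) (17,14) (15,76/5)]
2. After x ≤ 18: [(15,19/15) (18,16/15) (18,15/2) (17,14) (15,76/5)]
3. After y ≥ 6: [(15,6) (18,6) (18,15/2) (17,14) (15,76/5)]
4. After y ≤ 9: [(15,9) (15,6) (18,6) (18,15/2) (231/13,9)]
5. Canonical ring: [(15,6) (18,6) (18,15/2) (231/13,9) (15,9)]

Clipped polygon: [(15,6) (18,6) (18,15/2) (231/13,9) (15,9)]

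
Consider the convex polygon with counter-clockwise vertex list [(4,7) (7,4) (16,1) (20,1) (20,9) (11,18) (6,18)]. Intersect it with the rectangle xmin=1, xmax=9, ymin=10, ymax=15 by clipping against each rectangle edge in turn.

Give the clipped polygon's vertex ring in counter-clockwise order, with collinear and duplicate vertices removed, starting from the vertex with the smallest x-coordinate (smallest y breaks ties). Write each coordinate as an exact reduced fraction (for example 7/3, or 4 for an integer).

Clipped polygon: [(50/11,10) (9,10) (9,15) (60/11,15)]

1. After x ≥ 1: [(4,7) (7,4) (16,1) (20,1) (20,9) (11,18) (6,18)]
2. After x ≤ 9: [(4,7) (7,4) (9,10/3) (9,18) (6,18)]
3. After y ≥ 10: [(50/11,10) (9,10) (9,18) (6,18)]
4. After y ≤ 15: [(60/11,15) (50/11,10) (9,10) (9,15)]
5. Canonical ring: [(50/11,10) (9,10) (9,15) (60/11,15)]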